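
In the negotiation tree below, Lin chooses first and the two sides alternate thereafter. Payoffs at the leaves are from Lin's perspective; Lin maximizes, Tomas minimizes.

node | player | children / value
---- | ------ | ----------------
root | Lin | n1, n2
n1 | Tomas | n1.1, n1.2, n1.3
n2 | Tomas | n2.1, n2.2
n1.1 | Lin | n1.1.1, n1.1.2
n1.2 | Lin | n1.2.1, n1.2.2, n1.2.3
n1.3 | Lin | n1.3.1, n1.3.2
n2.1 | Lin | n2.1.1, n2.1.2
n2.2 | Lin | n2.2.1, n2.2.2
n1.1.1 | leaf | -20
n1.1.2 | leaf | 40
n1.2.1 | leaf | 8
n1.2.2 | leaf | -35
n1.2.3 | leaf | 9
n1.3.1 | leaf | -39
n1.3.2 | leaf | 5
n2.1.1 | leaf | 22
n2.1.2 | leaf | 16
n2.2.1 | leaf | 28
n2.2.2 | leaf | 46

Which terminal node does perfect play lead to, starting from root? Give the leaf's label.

n1.1 (Lin): max(-20, 40) = 40
n1.2 (Lin): max(8, -35, 9) = 9
n1.3 (Lin): max(-39, 5) = 5
n1 (Tomas): min(40, 9, 5) = 5
n2.1 (Lin): max(22, 16) = 22
n2.2 (Lin): max(28, 46) = 46
n2 (Tomas): min(22, 46) = 22
root (Lin): max(5, 22) = 22
At root, Lin picks n2 (highest: 22).
At n2, Tomas picks n2.1 (lowest: 22).
At n2.1, Lin picks n2.1.1 (highest: 22).
Terminal value 22.

n2.1.1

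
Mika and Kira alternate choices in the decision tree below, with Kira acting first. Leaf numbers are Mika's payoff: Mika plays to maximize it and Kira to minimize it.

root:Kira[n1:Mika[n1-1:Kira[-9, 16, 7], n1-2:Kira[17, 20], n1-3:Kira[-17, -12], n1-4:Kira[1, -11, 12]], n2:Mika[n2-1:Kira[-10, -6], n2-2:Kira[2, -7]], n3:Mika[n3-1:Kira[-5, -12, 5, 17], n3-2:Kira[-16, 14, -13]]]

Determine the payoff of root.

n1-1 (Kira): min(-9, 16, 7) = -9
n1-2 (Kira): min(17, 20) = 17
n1-3 (Kira): min(-17, -12) = -17
n1-4 (Kira): min(1, -11, 12) = -11
n1 (Mika): max(-9, 17, -17, -11) = 17
n2-1 (Kira): min(-10, -6) = -10
n2-2 (Kira): min(2, -7) = -7
n2 (Mika): max(-10, -7) = -7
n3-1 (Kira): min(-5, -12, 5, 17) = -12
n3-2 (Kira): min(-16, 14, -13) = -16
n3 (Mika): max(-12, -16) = -12
root (Kira): min(17, -7, -12) = -12

-12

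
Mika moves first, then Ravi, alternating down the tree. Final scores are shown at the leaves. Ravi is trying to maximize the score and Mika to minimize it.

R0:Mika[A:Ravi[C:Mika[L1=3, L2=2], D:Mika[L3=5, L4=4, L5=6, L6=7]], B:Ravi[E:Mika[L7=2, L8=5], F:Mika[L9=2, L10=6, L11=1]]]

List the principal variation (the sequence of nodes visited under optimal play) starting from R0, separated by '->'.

C (Mika): min(3, 2) = 2
D (Mika): min(5, 4, 6, 7) = 4
A (Ravi): max(2, 4) = 4
E (Mika): min(2, 5) = 2
F (Mika): min(2, 6, 1) = 1
B (Ravi): max(2, 1) = 2
R0 (Mika): min(4, 2) = 2
At R0, Mika picks B (lowest: 2).
At B, Ravi picks E (highest: 2).
At E, Mika picks L7 (lowest: 2).
Terminal value 2.

R0 -> B -> E -> L7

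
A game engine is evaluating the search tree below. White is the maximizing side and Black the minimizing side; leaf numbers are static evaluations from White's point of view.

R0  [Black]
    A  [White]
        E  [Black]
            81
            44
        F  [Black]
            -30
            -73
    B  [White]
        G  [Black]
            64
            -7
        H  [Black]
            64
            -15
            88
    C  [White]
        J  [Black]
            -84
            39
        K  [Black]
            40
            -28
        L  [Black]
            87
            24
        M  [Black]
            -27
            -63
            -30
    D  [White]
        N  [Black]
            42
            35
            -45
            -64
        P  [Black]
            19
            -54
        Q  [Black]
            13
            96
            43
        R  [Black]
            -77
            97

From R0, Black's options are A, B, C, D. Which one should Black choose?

E (Black): min(81, 44) = 44
F (Black): min(-30, -73) = -73
A (White): max(44, -73) = 44
G (Black): min(64, -7) = -7
H (Black): min(64, -15, 88) = -15
B (White): max(-7, -15) = -7
J (Black): min(-84, 39) = -84
K (Black): min(40, -28) = -28
L (Black): min(87, 24) = 24
M (Black): min(-27, -63, -30) = -63
C (White): max(-84, -28, 24, -63) = 24
N (Black): min(42, 35, -45, -64) = -64
P (Black): min(19, -54) = -54
Q (Black): min(13, 96, 43) = 13
R (Black): min(-77, 97) = -77
D (White): max(-64, -54, 13, -77) = 13
R0 (Black): min(44, -7, 24, 13) = -7
Black at R0 wants the lowest of {A=44, B=-7, C=24, D=13}, so chooses B.

B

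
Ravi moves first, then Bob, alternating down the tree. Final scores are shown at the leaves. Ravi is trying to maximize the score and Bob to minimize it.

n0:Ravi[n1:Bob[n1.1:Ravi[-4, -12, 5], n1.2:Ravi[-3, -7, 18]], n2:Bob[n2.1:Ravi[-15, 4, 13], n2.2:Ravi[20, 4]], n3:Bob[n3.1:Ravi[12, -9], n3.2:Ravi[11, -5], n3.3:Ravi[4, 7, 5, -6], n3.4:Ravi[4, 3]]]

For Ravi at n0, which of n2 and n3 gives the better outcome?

n2.1 (Ravi): max(-15, 4, 13) = 13
n2.2 (Ravi): max(20, 4) = 20
n2 (Bob): min(13, 20) = 13
n3.1 (Ravi): max(12, -9) = 12
n3.2 (Ravi): max(11, -5) = 11
n3.3 (Ravi): max(4, 7, 5, -6) = 7
n3.4 (Ravi): max(4, 3) = 4
n3 (Bob): min(12, 11, 7, 4) = 4
Ravi prefers the higher value; n2=13, n3=4. n2 is better since 13 > 4.

n2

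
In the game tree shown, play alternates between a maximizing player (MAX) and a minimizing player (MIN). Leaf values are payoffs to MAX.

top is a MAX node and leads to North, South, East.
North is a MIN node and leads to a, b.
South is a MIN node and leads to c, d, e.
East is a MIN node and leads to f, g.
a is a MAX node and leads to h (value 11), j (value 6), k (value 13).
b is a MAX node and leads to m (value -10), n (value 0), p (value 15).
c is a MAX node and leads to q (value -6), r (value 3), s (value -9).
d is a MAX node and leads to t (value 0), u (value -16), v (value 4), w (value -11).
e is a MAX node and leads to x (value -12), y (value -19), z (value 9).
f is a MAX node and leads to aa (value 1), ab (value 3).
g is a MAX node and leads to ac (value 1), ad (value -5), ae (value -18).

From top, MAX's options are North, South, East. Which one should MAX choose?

a (MAX): max(11, 6, 13) = 13
b (MAX): max(-10, 0, 15) = 15
North (MIN): min(13, 15) = 13
c (MAX): max(-6, 3, -9) = 3
d (MAX): max(0, -16, 4, -11) = 4
e (MAX): max(-12, -19, 9) = 9
South (MIN): min(3, 4, 9) = 3
f (MAX): max(1, 3) = 3
g (MAX): max(1, -5, -18) = 1
East (MIN): min(3, 1) = 1
top (MAX): max(13, 3, 1) = 13
MAX at top wants the highest of {North=13, South=3, East=1}, so chooses North.

North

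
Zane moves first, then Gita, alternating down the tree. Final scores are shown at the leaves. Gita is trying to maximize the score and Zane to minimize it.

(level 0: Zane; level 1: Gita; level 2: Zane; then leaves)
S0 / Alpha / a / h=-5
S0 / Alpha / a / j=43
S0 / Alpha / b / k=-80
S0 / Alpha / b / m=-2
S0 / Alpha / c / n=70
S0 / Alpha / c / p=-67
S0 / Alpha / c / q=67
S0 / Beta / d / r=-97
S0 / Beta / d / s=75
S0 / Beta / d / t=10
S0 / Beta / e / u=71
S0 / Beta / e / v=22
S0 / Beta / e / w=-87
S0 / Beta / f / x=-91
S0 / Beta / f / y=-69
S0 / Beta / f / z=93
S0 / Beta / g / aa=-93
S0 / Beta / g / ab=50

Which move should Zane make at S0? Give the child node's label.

a (Zane): min(-5, 43) = -5
b (Zane): min(-80, -2) = -80
c (Zane): min(70, -67, 67) = -67
Alpha (Gita): max(-5, -80, -67) = -5
d (Zane): min(-97, 75, 10) = -97
e (Zane): min(71, 22, -87) = -87
f (Zane): min(-91, -69, 93) = -91
g (Zane): min(-93, 50) = -93
Beta (Gita): max(-97, -87, -91, -93) = -87
S0 (Zane): min(-5, -87) = -87
Zane at S0 wants the lowest of {Alpha=-5, Beta=-87}, so chooses Beta.

Beta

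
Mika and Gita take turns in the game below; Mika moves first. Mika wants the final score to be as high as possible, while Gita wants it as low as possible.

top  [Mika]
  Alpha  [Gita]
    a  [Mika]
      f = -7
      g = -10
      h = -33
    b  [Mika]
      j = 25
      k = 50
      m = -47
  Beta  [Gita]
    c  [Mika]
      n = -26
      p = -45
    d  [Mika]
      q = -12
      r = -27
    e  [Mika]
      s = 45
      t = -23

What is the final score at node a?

a (Mika): max(-7, -10, -33) = -7

-7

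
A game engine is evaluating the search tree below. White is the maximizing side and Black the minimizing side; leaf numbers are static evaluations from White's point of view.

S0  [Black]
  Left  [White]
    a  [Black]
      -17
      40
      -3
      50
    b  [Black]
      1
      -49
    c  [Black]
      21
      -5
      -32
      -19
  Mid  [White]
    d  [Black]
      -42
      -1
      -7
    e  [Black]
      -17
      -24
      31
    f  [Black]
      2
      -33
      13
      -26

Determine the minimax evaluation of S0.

-24

a (Black): min(-17, 40, -3, 50) = -17
b (Black): min(1, -49) = -49
c (Black): min(21, -5, -32, -19) = -32
Left (White): max(-17, -49, -32) = -17
d (Black): min(-42, -1, -7) = -42
e (Black): min(-17, -24, 31) = -24
f (Black): min(2, -33, 13, -26) = -33
Mid (White): max(-42, -24, -33) = -24
S0 (Black): min(-17, -24) = -24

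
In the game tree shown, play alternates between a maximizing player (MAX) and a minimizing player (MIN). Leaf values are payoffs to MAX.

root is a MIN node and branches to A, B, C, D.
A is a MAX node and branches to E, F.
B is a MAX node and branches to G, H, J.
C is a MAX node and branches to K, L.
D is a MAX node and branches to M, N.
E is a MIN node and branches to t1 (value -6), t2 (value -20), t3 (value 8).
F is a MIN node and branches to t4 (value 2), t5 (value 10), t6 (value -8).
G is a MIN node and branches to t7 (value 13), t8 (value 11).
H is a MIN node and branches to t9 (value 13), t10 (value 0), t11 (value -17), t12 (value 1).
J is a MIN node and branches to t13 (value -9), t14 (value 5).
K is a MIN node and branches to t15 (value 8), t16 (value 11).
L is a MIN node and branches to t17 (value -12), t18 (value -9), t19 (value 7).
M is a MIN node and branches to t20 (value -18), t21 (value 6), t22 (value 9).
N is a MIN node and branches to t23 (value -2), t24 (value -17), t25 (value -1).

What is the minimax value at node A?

-8

E (MIN): min(-6, -20, 8) = -20
F (MIN): min(2, 10, -8) = -8
A (MAX): max(-20, -8) = -8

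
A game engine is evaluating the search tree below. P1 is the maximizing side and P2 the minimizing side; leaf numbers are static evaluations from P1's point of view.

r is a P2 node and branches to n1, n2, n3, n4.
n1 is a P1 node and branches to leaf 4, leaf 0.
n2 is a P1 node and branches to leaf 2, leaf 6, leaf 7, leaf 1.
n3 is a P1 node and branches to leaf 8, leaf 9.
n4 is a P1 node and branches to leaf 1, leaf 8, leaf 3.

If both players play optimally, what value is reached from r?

n1 (P1): max(4, 0) = 4
n2 (P1): max(2, 6, 7, 1) = 7
n3 (P1): max(8, 9) = 9
n4 (P1): max(1, 8, 3) = 8
r (P2): min(4, 7, 9, 8) = 4

4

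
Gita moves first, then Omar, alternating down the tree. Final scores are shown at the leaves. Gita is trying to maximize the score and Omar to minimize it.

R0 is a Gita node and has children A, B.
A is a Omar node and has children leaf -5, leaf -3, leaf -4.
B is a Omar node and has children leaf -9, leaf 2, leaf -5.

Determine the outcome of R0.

A (Omar): min(-5, -3, -4) = -5
B (Omar): min(-9, 2, -5) = -9
R0 (Gita): max(-5, -9) = -5

-5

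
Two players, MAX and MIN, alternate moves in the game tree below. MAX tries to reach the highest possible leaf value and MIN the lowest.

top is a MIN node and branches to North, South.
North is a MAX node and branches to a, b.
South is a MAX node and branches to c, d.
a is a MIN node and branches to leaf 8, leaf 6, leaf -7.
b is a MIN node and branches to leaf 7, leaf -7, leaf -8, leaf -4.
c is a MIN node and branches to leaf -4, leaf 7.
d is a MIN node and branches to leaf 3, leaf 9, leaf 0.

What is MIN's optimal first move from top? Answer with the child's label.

North

a (MIN): min(8, 6, -7) = -7
b (MIN): min(7, -7, -8, -4) = -8
North (MAX): max(-7, -8) = -7
c (MIN): min(-4, 7) = -4
d (MIN): min(3, 9, 0) = 0
South (MAX): max(-4, 0) = 0
top (MIN): min(-7, 0) = -7
MIN at top wants the lowest of {North=-7, South=0}, so chooses North.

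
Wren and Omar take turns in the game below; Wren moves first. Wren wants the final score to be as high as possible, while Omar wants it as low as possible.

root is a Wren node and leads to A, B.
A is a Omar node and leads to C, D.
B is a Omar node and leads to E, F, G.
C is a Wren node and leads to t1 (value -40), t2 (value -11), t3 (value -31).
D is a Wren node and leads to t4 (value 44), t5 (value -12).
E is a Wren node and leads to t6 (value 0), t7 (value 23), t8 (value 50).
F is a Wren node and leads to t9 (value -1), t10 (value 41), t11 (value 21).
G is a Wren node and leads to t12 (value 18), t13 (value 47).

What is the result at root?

C (Wren): max(-40, -11, -31) = -11
D (Wren): max(44, -12) = 44
A (Omar): min(-11, 44) = -11
E (Wren): max(0, 23, 50) = 50
F (Wren): max(-1, 41, 21) = 41
G (Wren): max(18, 47) = 47
B (Omar): min(50, 41, 47) = 41
root (Wren): max(-11, 41) = 41

41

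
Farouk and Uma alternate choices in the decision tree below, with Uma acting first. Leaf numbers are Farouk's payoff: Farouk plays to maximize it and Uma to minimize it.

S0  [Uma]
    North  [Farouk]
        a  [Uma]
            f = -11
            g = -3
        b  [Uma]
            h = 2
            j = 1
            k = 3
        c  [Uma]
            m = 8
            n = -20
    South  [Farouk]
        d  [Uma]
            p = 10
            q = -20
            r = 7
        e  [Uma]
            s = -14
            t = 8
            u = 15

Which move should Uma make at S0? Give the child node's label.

South

a (Uma): min(-11, -3) = -11
b (Uma): min(2, 1, 3) = 1
c (Uma): min(8, -20) = -20
North (Farouk): max(-11, 1, -20) = 1
d (Uma): min(10, -20, 7) = -20
e (Uma): min(-14, 8, 15) = -14
South (Farouk): max(-20, -14) = -14
S0 (Uma): min(1, -14) = -14
Uma at S0 wants the lowest of {North=1, South=-14}, so chooses South.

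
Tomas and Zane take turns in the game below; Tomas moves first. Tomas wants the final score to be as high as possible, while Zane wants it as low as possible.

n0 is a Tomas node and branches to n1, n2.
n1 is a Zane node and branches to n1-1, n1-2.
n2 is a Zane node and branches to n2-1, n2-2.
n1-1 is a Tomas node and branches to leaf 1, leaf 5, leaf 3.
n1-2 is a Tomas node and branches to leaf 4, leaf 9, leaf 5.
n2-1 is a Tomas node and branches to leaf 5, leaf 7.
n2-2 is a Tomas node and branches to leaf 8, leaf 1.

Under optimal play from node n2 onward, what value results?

7

n2-1 (Tomas): max(5, 7) = 7
n2-2 (Tomas): max(8, 1) = 8
n2 (Zane): min(7, 8) = 7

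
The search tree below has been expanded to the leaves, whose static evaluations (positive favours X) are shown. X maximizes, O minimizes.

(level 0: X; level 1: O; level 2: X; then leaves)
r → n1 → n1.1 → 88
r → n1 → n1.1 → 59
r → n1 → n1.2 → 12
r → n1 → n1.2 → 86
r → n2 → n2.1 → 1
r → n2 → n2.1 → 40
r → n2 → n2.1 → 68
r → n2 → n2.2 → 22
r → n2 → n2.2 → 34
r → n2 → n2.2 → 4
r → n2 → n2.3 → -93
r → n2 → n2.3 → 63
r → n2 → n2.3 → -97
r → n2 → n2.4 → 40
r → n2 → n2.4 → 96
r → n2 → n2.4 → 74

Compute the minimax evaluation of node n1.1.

n1.1 (X): max(88, 59) = 88

88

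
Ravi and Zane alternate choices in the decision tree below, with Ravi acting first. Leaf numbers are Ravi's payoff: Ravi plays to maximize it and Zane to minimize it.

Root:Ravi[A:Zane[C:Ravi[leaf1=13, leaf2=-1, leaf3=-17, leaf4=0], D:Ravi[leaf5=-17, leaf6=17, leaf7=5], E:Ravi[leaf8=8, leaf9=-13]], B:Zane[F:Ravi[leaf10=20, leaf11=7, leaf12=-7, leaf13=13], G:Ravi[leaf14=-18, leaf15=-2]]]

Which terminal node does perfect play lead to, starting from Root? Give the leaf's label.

leaf8

C (Ravi): max(13, -1, -17, 0) = 13
D (Ravi): max(-17, 17, 5) = 17
E (Ravi): max(8, -13) = 8
A (Zane): min(13, 17, 8) = 8
F (Ravi): max(20, 7, -7, 13) = 20
G (Ravi): max(-18, -2) = -2
B (Zane): min(20, -2) = -2
Root (Ravi): max(8, -2) = 8
At Root, Ravi picks A (highest: 8).
At A, Zane picks E (lowest: 8).
At E, Ravi picks leaf8 (highest: 8).
Terminal value 8.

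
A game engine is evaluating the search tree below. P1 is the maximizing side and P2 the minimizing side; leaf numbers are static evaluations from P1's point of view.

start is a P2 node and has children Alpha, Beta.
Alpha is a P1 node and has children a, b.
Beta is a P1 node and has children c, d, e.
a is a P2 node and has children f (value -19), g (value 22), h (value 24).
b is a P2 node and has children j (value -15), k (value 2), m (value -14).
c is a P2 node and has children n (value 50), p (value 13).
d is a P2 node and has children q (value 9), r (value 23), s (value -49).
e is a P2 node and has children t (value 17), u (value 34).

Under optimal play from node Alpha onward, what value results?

-15

a (P2): min(-19, 22, 24) = -19
b (P2): min(-15, 2, -14) = -15
Alpha (P1): max(-19, -15) = -15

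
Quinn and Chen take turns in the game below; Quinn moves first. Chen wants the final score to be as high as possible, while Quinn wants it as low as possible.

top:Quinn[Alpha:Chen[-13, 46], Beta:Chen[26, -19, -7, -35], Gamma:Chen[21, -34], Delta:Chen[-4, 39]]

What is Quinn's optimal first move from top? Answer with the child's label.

Gamma

Alpha (Chen): max(-13, 46) = 46
Beta (Chen): max(26, -19, -7, -35) = 26
Gamma (Chen): max(21, -34) = 21
Delta (Chen): max(-4, 39) = 39
top (Quinn): min(46, 26, 21, 39) = 21
Quinn at top wants the lowest of {Alpha=46, Beta=26, Gamma=21, Delta=39}, so chooses Gamma.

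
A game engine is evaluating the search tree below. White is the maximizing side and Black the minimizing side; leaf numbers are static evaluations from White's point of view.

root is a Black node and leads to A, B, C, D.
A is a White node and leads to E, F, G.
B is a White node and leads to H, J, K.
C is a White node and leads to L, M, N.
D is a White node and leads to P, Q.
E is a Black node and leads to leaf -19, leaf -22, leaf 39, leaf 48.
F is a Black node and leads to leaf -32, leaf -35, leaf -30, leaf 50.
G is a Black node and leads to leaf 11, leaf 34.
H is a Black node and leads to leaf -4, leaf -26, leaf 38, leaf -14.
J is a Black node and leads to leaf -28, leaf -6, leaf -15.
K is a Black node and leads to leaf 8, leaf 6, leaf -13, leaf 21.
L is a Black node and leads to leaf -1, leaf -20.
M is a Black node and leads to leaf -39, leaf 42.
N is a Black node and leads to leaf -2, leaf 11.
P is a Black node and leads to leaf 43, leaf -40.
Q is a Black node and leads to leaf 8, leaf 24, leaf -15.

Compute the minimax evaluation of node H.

-26

H (Black): min(-4, -26, 38, -14) = -26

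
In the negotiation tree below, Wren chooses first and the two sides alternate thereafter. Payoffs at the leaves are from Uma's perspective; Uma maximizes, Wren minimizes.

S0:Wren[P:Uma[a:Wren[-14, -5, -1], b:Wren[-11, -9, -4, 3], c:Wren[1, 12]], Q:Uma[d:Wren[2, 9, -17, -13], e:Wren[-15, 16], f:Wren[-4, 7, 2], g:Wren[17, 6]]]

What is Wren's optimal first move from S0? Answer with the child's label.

P

a (Wren): min(-14, -5, -1) = -14
b (Wren): min(-11, -9, -4, 3) = -11
c (Wren): min(1, 12) = 1
P (Uma): max(-14, -11, 1) = 1
d (Wren): min(2, 9, -17, -13) = -17
e (Wren): min(-15, 16) = -15
f (Wren): min(-4, 7, 2) = -4
g (Wren): min(17, 6) = 6
Q (Uma): max(-17, -15, -4, 6) = 6
S0 (Wren): min(1, 6) = 1
Wren at S0 wants the lowest of {P=1, Q=6}, so chooses P.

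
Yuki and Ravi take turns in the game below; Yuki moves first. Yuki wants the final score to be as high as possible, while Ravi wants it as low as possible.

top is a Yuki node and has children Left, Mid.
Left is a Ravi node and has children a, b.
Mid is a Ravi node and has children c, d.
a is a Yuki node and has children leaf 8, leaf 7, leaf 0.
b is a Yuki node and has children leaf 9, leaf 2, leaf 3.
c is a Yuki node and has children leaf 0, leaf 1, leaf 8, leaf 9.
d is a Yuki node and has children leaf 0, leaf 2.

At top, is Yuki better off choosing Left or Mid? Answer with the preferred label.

Left

a (Yuki): max(8, 7, 0) = 8
b (Yuki): max(9, 2, 3) = 9
Left (Ravi): min(8, 9) = 8
c (Yuki): max(0, 1, 8, 9) = 9
d (Yuki): max(0, 2) = 2
Mid (Ravi): min(9, 2) = 2
Yuki prefers the higher value; Left=8, Mid=2. Left is better since 8 > 2.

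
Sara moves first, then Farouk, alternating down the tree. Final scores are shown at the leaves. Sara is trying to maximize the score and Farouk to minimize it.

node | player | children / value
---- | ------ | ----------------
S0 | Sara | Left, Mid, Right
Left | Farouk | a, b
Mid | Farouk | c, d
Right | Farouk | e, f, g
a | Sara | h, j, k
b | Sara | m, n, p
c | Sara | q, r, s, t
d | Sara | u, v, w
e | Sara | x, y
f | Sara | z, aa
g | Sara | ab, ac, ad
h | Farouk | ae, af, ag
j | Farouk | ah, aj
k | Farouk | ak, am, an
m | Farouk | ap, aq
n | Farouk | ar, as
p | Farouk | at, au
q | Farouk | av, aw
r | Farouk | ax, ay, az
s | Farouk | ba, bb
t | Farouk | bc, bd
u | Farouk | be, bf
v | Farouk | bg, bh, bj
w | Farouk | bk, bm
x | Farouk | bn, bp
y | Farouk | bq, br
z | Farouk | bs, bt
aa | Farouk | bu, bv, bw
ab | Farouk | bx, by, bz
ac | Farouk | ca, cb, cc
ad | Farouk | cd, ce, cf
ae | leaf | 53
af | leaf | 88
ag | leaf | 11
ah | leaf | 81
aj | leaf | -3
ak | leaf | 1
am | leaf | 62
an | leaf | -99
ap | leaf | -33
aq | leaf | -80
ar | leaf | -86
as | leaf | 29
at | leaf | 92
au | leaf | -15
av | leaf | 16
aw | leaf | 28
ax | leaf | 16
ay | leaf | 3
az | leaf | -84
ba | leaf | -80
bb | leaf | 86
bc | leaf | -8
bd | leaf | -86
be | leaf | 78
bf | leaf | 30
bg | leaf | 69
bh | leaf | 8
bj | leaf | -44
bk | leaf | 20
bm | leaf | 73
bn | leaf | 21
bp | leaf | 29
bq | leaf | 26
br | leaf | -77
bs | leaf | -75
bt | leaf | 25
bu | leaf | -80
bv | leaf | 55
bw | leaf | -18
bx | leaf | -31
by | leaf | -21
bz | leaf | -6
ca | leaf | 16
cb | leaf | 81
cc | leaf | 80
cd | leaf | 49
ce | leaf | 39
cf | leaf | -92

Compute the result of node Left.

-15

h (Farouk): min(53, 88, 11) = 11
j (Farouk): min(81, -3) = -3
k (Farouk): min(1, 62, -99) = -99
a (Sara): max(11, -3, -99) = 11
m (Farouk): min(-33, -80) = -80
n (Farouk): min(-86, 29) = -86
p (Farouk): min(92, -15) = -15
b (Sara): max(-80, -86, -15) = -15
Left (Farouk): min(11, -15) = -15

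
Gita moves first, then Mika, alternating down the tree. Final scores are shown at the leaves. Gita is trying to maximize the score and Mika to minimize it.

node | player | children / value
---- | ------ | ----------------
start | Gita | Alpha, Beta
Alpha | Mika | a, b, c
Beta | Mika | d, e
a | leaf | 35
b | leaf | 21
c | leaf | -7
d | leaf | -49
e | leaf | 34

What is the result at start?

Alpha (Mika): min(35, 21, -7) = -7
Beta (Mika): min(-49, 34) = -49
start (Gita): max(-7, -49) = -7

-7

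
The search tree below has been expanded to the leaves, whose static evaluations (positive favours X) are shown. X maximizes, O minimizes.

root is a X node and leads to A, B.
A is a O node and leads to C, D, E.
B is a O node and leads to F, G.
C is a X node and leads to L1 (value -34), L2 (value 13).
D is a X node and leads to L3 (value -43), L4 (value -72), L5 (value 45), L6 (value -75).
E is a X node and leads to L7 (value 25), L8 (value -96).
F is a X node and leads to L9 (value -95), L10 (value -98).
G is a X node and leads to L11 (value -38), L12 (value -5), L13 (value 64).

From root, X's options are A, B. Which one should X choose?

A

C (X): max(-34, 13) = 13
D (X): max(-43, -72, 45, -75) = 45
E (X): max(25, -96) = 25
A (O): min(13, 45, 25) = 13
F (X): max(-95, -98) = -95
G (X): max(-38, -5, 64) = 64
B (O): min(-95, 64) = -95
root (X): max(13, -95) = 13
X at root wants the highest of {A=13, B=-95}, so chooses A.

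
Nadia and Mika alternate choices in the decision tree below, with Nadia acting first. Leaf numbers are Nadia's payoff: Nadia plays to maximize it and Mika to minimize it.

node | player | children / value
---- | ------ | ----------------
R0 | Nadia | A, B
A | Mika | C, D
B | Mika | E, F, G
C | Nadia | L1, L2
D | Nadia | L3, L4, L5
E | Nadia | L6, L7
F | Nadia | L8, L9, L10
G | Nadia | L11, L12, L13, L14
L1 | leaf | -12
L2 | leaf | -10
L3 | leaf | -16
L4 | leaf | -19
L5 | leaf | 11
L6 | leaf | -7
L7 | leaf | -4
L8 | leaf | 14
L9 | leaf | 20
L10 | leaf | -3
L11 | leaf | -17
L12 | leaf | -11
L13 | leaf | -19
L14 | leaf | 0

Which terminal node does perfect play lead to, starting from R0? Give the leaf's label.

C (Nadia): max(-12, -10) = -10
D (Nadia): max(-16, -19, 11) = 11
A (Mika): min(-10, 11) = -10
E (Nadia): max(-7, -4) = -4
F (Nadia): max(14, 20, -3) = 20
G (Nadia): max(-17, -11, -19, 0) = 0
B (Mika): min(-4, 20, 0) = -4
R0 (Nadia): max(-10, -4) = -4
At R0, Nadia picks B (highest: -4).
At B, Mika picks E (lowest: -4).
At E, Nadia picks L7 (highest: -4).
Terminal value -4.

L7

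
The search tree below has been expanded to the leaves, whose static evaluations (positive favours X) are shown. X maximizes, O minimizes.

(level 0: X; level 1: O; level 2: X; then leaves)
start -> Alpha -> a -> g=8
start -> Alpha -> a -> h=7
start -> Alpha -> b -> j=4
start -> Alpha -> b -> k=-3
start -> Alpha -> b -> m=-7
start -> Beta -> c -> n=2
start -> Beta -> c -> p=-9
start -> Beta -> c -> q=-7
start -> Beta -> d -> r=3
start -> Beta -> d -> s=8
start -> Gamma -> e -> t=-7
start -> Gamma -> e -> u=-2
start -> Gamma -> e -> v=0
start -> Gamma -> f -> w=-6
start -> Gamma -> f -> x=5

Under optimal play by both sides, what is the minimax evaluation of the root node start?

a (X): max(8, 7) = 8
b (X): max(4, -3, -7) = 4
Alpha (O): min(8, 4) = 4
c (X): max(2, -9, -7) = 2
d (X): max(3, 8) = 8
Beta (O): min(2, 8) = 2
e (X): max(-7, -2, 0) = 0
f (X): max(-6, 5) = 5
Gamma (O): min(0, 5) = 0
start (X): max(4, 2, 0) = 4

4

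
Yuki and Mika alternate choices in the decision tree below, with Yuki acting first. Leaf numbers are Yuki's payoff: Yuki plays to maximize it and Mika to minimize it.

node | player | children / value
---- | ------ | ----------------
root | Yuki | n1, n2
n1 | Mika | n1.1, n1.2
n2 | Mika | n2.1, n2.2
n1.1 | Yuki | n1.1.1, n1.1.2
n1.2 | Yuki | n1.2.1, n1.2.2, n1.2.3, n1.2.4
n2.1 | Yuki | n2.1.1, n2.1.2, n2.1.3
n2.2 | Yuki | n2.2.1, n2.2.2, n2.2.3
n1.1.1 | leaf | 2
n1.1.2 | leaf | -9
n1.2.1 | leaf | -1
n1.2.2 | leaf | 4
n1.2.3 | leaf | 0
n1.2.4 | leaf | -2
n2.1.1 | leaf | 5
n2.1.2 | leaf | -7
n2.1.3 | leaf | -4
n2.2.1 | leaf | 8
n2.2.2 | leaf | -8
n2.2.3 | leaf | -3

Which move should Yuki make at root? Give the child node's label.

n2

n1.1 (Yuki): max(2, -9) = 2
n1.2 (Yuki): max(-1, 4, 0, -2) = 4
n1 (Mika): min(2, 4) = 2
n2.1 (Yuki): max(5, -7, -4) = 5
n2.2 (Yuki): max(8, -8, -3) = 8
n2 (Mika): min(5, 8) = 5
root (Yuki): max(2, 5) = 5
Yuki at root wants the highest of {n1=2, n2=5}, so chooses n2.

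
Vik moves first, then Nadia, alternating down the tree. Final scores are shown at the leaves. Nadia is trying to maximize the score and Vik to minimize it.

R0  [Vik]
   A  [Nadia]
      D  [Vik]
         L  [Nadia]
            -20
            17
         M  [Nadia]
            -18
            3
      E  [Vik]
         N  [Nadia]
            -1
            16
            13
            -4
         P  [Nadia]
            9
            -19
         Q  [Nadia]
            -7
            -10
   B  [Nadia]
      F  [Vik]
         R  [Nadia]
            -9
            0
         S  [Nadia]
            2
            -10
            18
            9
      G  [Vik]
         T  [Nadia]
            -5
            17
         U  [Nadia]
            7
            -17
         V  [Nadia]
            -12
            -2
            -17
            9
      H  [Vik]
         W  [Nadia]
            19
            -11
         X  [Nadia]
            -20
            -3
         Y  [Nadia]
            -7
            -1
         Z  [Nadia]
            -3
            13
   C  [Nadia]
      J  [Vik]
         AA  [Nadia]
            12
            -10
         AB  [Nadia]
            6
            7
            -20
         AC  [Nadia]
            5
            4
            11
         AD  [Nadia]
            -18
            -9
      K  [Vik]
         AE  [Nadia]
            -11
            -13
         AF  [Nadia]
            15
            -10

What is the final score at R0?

-9

L (Nadia): max(-20, 17) = 17
M (Nadia): max(-18, 3) = 3
D (Vik): min(17, 3) = 3
N (Nadia): max(-1, 16, 13, -4) = 16
P (Nadia): max(9, -19) = 9
Q (Nadia): max(-7, -10) = -7
E (Vik): min(16, 9, -7) = -7
A (Nadia): max(3, -7) = 3
R (Nadia): max(-9, 0) = 0
S (Nadia): max(2, -10, 18, 9) = 18
F (Vik): min(0, 18) = 0
T (Nadia): max(-5, 17) = 17
U (Nadia): max(7, -17) = 7
V (Nadia): max(-12, -2, -17, 9) = 9
G (Vik): min(17, 7, 9) = 7
W (Nadia): max(19, -11) = 19
X (Nadia): max(-20, -3) = -3
Y (Nadia): max(-7, -1) = -1
Z (Nadia): max(-3, 13) = 13
H (Vik): min(19, -3, -1, 13) = -3
B (Nadia): max(0, 7, -3) = 7
AA (Nadia): max(12, -10) = 12
AB (Nadia): max(6, 7, -20) = 7
AC (Nadia): max(5, 4, 11) = 11
AD (Nadia): max(-18, -9) = -9
J (Vik): min(12, 7, 11, -9) = -9
AE (Nadia): max(-11, -13) = -11
AF (Nadia): max(15, -10) = 15
K (Vik): min(-11, 15) = -11
C (Nadia): max(-9, -11) = -9
R0 (Vik): min(3, 7, -9) = -9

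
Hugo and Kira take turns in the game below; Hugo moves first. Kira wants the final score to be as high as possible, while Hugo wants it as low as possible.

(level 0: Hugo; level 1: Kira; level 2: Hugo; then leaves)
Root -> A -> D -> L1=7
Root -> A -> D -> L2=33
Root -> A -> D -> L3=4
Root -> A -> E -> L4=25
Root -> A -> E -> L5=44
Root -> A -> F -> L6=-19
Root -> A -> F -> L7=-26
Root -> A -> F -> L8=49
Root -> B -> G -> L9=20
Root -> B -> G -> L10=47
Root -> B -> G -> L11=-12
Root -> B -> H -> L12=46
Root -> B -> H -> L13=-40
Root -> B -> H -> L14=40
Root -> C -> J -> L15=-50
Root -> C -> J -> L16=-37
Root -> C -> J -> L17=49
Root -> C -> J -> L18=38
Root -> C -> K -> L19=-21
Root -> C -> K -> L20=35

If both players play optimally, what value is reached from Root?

-21

D (Hugo): min(7, 33, 4) = 4
E (Hugo): min(25, 44) = 25
F (Hugo): min(-19, -26, 49) = -26
A (Kira): max(4, 25, -26) = 25
G (Hugo): min(20, 47, -12) = -12
H (Hugo): min(46, -40, 40) = -40
B (Kira): max(-12, -40) = -12
J (Hugo): min(-50, -37, 49, 38) = -50
K (Hugo): min(-21, 35) = -21
C (Kira): max(-50, -21) = -21
Root (Hugo): min(25, -12, -21) = -21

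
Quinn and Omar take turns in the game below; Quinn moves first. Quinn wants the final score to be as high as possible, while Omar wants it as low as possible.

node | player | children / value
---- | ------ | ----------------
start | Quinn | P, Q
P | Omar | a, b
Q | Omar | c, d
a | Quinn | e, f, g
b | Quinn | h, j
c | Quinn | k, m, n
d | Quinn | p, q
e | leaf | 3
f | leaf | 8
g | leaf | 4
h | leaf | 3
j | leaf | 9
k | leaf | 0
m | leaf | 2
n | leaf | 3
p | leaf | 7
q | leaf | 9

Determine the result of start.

8

a (Quinn): max(3, 8, 4) = 8
b (Quinn): max(3, 9) = 9
P (Omar): min(8, 9) = 8
c (Quinn): max(0, 2, 3) = 3
d (Quinn): max(7, 9) = 9
Q (Omar): min(3, 9) = 3
start (Quinn): max(8, 3) = 8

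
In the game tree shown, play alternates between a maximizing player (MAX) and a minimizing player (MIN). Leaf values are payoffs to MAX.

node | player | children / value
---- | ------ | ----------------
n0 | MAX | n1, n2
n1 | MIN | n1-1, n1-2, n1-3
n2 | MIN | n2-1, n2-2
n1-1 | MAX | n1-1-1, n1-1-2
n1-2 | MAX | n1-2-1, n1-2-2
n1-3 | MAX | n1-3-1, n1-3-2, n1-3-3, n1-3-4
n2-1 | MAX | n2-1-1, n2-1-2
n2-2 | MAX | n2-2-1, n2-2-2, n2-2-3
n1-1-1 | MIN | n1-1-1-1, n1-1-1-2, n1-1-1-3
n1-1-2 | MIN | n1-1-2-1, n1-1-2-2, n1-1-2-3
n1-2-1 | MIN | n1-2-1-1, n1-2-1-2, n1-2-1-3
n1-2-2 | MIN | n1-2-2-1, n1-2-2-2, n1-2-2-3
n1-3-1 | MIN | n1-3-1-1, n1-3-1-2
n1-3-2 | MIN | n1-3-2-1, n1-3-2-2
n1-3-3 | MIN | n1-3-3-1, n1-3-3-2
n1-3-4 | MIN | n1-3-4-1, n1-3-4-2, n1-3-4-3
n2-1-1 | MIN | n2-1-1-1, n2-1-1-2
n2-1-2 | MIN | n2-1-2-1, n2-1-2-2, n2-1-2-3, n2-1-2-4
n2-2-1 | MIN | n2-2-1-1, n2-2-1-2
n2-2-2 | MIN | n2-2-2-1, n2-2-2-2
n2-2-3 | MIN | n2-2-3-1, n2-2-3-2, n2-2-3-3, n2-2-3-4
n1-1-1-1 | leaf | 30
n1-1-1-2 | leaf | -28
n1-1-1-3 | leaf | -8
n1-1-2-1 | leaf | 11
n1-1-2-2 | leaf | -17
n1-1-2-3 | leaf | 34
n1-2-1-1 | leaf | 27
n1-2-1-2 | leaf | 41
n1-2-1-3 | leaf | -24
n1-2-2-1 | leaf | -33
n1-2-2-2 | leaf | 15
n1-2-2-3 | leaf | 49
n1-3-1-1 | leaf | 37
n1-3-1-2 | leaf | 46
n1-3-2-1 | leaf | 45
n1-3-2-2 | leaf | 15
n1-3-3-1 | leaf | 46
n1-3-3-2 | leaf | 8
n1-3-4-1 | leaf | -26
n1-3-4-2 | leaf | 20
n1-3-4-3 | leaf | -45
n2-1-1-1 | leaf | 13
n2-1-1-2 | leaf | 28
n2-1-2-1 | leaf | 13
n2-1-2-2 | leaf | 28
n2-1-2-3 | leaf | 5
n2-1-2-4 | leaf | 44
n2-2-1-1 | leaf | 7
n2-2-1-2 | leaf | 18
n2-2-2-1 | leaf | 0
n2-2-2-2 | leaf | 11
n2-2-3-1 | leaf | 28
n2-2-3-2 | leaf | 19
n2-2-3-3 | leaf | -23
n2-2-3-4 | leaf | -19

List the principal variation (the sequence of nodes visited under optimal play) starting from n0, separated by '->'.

n0 -> n2 -> n2-2 -> n2-2-1 -> n2-2-1-1

n1-1-1 (MIN): min(30, -28, -8) = -28
n1-1-2 (MIN): min(11, -17, 34) = -17
n1-1 (MAX): max(-28, -17) = -17
n1-2-1 (MIN): min(27, 41, -24) = -24
n1-2-2 (MIN): min(-33, 15, 49) = -33
n1-2 (MAX): max(-24, -33) = -24
n1-3-1 (MIN): min(37, 46) = 37
n1-3-2 (MIN): min(45, 15) = 15
n1-3-3 (MIN): min(46, 8) = 8
n1-3-4 (MIN): min(-26, 20, -45) = -45
n1-3 (MAX): max(37, 15, 8, -45) = 37
n1 (MIN): min(-17, -24, 37) = -24
n2-1-1 (MIN): min(13, 28) = 13
n2-1-2 (MIN): min(13, 28, 5, 44) = 5
n2-1 (MAX): max(13, 5) = 13
n2-2-1 (MIN): min(7, 18) = 7
n2-2-2 (MIN): min(0, 11) = 0
n2-2-3 (MIN): min(28, 19, -23, -19) = -23
n2-2 (MAX): max(7, 0, -23) = 7
n2 (MIN): min(13, 7) = 7
n0 (MAX): max(-24, 7) = 7
At n0, MAX picks n2 (highest: 7).
At n2, MIN picks n2-2 (lowest: 7).
At n2-2, MAX picks n2-2-1 (highest: 7).
At n2-2-1, MIN picks n2-2-1-1 (lowest: 7).
Terminal value 7.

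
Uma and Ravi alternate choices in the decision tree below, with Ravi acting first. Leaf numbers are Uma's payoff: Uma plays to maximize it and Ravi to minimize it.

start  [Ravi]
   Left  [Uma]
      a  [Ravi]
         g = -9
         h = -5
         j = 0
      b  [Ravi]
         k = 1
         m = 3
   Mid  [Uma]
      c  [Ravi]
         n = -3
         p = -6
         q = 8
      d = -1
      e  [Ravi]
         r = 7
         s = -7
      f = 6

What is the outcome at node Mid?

6

c (Ravi): min(-3, -6, 8) = -6
e (Ravi): min(7, -7) = -7
Mid (Uma): max(-6, -1, -7, 6) = 6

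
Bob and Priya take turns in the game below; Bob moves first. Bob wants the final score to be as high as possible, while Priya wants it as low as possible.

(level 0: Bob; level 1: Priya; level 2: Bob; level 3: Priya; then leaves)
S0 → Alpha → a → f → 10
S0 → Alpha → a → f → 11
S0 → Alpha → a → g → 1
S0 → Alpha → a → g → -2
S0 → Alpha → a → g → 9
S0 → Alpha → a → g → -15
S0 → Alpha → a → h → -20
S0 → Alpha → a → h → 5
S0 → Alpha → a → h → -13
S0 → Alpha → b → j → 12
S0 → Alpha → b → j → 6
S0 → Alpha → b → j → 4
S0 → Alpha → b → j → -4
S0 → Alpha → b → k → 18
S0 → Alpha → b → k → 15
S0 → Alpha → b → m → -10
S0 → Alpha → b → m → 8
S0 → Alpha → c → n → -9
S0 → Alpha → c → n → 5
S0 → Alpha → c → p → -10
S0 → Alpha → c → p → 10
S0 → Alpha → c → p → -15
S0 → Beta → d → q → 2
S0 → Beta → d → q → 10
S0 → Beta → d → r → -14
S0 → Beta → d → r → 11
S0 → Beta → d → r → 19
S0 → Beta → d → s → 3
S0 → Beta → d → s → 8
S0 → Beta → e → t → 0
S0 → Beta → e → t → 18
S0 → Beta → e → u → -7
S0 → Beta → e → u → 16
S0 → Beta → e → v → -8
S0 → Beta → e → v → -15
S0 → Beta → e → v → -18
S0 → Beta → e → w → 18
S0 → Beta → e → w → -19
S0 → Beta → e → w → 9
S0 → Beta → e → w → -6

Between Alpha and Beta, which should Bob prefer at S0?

Beta

f (Priya): min(10, 11) = 10
g (Priya): min(1, -2, 9, -15) = -15
h (Priya): min(-20, 5, -13) = -20
a (Bob): max(10, -15, -20) = 10
j (Priya): min(12, 6, 4, -4) = -4
k (Priya): min(18, 15) = 15
m (Priya): min(-10, 8) = -10
b (Bob): max(-4, 15, -10) = 15
n (Priya): min(-9, 5) = -9
p (Priya): min(-10, 10, -15) = -15
c (Bob): max(-9, -15) = -9
Alpha (Priya): min(10, 15, -9) = -9
q (Priya): min(2, 10) = 2
r (Priya): min(-14, 11, 19) = -14
s (Priya): min(3, 8) = 3
d (Bob): max(2, -14, 3) = 3
t (Priya): min(0, 18) = 0
u (Priya): min(-7, 16) = -7
v (Priya): min(-8, -15, -18) = -18
w (Priya): min(18, -19, 9, -6) = -19
e (Bob): max(0, -7, -18, -19) = 0
Beta (Priya): min(3, 0) = 0
Bob prefers the higher value; Alpha=-9, Beta=0. Beta is better since 0 > -9.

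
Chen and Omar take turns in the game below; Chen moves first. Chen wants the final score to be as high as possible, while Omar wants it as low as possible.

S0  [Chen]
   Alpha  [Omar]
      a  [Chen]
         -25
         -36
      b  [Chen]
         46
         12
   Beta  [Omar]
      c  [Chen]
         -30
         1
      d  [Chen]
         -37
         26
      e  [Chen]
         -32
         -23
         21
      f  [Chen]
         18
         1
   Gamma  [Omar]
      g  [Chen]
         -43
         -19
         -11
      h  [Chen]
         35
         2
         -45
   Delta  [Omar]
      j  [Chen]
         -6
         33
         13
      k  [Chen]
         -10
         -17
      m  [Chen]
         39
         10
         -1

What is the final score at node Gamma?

-11

g (Chen): max(-43, -19, -11) = -11
h (Chen): max(35, 2, -45) = 35
Gamma (Omar): min(-11, 35) = -11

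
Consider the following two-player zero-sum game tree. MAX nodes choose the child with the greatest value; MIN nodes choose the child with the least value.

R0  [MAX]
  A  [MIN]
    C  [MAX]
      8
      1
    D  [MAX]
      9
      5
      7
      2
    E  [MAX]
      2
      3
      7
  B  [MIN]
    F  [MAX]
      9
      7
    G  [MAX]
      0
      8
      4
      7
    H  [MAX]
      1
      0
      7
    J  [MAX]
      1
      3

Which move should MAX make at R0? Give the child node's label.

C (MAX): max(8, 1) = 8
D (MAX): max(9, 5, 7, 2) = 9
E (MAX): max(2, 3, 7) = 7
A (MIN): min(8, 9, 7) = 7
F (MAX): max(9, 7) = 9
G (MAX): max(0, 8, 4, 7) = 8
H (MAX): max(1, 0, 7) = 7
J (MAX): max(1, 3) = 3
B (MIN): min(9, 8, 7, 3) = 3
R0 (MAX): max(7, 3) = 7
MAX at R0 wants the highest of {A=7, B=3}, so chooses A.

A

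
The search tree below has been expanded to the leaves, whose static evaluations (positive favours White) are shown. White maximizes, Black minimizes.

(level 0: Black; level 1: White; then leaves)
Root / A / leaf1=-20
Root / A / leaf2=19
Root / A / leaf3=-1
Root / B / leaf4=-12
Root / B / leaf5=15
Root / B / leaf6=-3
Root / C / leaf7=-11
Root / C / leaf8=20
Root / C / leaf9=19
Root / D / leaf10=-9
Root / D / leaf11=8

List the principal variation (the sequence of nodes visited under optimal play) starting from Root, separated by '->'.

A (White): max(-20, 19, -1) = 19
B (White): max(-12, 15, -3) = 15
C (White): max(-11, 20, 19) = 20
D (White): max(-9, 8) = 8
Root (Black): min(19, 15, 20, 8) = 8
At Root, Black picks D (lowest: 8).
At D, White picks leaf11 (highest: 8).
Terminal value 8.

Root -> D -> leaf11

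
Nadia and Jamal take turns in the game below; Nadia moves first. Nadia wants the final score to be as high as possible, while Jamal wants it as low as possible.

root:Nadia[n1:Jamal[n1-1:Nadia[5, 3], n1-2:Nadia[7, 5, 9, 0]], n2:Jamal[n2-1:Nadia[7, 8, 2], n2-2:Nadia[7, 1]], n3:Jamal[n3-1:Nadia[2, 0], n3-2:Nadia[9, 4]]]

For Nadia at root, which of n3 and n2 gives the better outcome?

n2

n3-1 (Nadia): max(2, 0) = 2
n3-2 (Nadia): max(9, 4) = 9
n3 (Jamal): min(2, 9) = 2
n2-1 (Nadia): max(7, 8, 2) = 8
n2-2 (Nadia): max(7, 1) = 7
n2 (Jamal): min(8, 7) = 7
Nadia prefers the higher value; n3=2, n2=7. n2 is better since 7 > 2.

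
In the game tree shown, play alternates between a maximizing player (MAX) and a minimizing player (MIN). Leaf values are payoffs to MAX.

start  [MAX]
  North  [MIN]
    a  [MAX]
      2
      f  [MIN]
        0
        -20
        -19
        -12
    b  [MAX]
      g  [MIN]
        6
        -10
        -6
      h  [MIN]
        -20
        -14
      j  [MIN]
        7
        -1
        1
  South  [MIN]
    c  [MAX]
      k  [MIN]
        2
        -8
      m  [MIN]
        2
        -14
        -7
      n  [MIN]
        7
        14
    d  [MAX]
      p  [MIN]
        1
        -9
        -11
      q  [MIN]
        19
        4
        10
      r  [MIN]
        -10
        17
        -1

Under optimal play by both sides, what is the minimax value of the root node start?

4

f (MIN): min(0, -20, -19, -12) = -20
a (MAX): max(2, -20) = 2
g (MIN): min(6, -10, -6) = -10
h (MIN): min(-20, -14) = -20
j (MIN): min(7, -1, 1) = -1
b (MAX): max(-10, -20, -1) = -1
North (MIN): min(2, -1) = -1
k (MIN): min(2, -8) = -8
m (MIN): min(2, -14, -7) = -14
n (MIN): min(7, 14) = 7
c (MAX): max(-8, -14, 7) = 7
p (MIN): min(1, -9, -11) = -11
q (MIN): min(19, 4, 10) = 4
r (MIN): min(-10, 17, -1) = -10
d (MAX): max(-11, 4, -10) = 4
South (MIN): min(7, 4) = 4
start (MAX): max(-1, 4) = 4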